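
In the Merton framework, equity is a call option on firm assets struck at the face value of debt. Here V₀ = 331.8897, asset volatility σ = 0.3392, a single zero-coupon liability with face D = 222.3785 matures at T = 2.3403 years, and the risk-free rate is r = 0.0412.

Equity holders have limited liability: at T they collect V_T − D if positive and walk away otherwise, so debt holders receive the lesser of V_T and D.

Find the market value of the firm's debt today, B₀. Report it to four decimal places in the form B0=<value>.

d₁ = [ln(V₀/D) + (r + σ²/2)T] / (σ√T)
   = [ln(331.8897/222.3785) + (0.0412 + 0.5·0.3392²)·2.3403] / (0.3392·√2.3403)
   = [0.400422 + 0.231054] / 0.518909 = 1.216928
d₂ = d₁ − σ√T = 1.216928 − 0.518909 = 0.698019
N(d₁) = 0.888184,  N(d₂) = 0.757417,  e^(−rT) = 0.908082
E₀ = V₀·N(d₁) − D·e^(−rT)·N(d₂)
   = 331.8897·0.888184 − 222.3785·0.908082·0.757417 = 141.827903
B₀ = V₀ − E₀ = 331.8897 − 141.827903 = 190.061797

B0=190.0618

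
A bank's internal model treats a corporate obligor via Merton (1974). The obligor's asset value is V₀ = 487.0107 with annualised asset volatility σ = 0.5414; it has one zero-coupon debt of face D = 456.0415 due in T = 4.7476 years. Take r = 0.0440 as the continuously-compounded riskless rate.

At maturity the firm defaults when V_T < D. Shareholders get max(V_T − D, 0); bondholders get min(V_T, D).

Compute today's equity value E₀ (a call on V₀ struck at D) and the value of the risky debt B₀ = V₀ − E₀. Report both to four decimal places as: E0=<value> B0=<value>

E0=253.5753 B0=233.4354

d₁ = [ln(V₀/D) + (r + σ²/2)T] / (σ√T)
   = [ln(487.0107/456.0415) + (0.0440 + 0.5·0.5414²)·4.7476] / (0.5414·√4.7476)
   = [0.065702 + 0.904688] / 1.179656 = 0.822605
d₂ = d₁ − σ√T = 0.822605 − 1.179656 = -0.357051
N(d₁) = 0.794634,  N(d₂) = 0.360527,  e^(−rT) = 0.811481
E₀ = V₀·N(d₁) − D·e^(−rT)·N(d₂)
   = 487.0107·0.794634 − 456.0415·0.811481·0.360527 = 253.575286
B₀ = V₀ − E₀ = 487.0107 − 253.575286 = 233.435414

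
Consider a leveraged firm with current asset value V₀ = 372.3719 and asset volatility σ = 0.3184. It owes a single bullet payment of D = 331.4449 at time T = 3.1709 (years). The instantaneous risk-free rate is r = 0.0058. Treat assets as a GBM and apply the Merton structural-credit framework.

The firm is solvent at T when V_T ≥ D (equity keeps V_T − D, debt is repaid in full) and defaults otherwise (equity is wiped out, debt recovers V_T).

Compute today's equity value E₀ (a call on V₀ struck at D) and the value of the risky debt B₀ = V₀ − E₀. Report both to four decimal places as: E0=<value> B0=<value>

d₁ = [ln(V₀/D) + (r + σ²/2)T] / (σ√T)
   = [ln(372.3719/331.4449) + (0.0058 + 0.5·0.3184²)·3.1709] / (0.3184·√3.1709)
   = [0.116432 + 0.179122] / 0.566976 = 0.521281
d₂ = d₁ − σ√T = 0.521281 − 0.566976 = -0.045695
N(d₁) = 0.698914,  N(d₂) = 0.481777,  e^(−rT) = 0.981777
E₀ = V₀·N(d₁) − D·e^(−rT)·N(d₂)
   = 372.3719·0.698914 − 331.4449·0.981777·0.481777 = 103.483548
B₀ = V₀ − E₀ = 372.3719 − 103.483548 = 268.888352

E0=103.4835 B0=268.8884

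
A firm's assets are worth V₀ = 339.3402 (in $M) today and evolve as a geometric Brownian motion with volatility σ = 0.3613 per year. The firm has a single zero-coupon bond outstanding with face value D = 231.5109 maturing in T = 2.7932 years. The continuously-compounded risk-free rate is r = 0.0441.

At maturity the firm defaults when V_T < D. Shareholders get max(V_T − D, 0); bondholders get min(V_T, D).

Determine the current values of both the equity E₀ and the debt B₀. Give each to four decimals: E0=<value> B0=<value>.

d₁ = [ln(V₀/D) + (r + σ²/2)T] / (σ√T)
   = [ln(339.3402/231.5109) + (0.0441 + 0.5·0.3613²)·2.7932] / (0.3613·√2.7932)
   = [0.382376 + 0.305489] / 0.603836 = 1.139159
d₂ = d₁ − σ√T = 1.139159 − 0.603836 = 0.535323
N(d₁) = 0.872682,  N(d₂) = 0.703787,  e^(−rT) = 0.884104
E₀ = V₀·N(d₁) − D·e^(−rT)·N(d₂)
   = 339.3402·0.872682 − 231.5109·0.884104·0.703787 = 152.085006
B₀ = V₀ − E₀ = 339.3402 − 152.085006 = 187.255194

E0=152.0850 B0=187.2552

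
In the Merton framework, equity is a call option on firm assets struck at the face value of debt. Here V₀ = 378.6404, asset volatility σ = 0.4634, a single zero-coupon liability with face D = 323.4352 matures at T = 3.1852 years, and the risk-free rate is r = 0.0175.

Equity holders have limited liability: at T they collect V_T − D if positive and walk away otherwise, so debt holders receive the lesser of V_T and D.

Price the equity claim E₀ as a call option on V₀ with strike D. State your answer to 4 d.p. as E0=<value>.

E0=149.5751

d₁ = [ln(V₀/D) + (r + σ²/2)T] / (σ√T)
   = [ln(378.6404/323.4352) + (0.0175 + 0.5·0.4634²)·3.1852] / (0.4634·√3.1852)
   = [0.157588 + 0.397735] / 0.827036 = 0.671462
d₂ = d₁ − σ√T = 0.671462 − 0.827036 = -0.155574
N(d₁) = 0.749037,  N(d₂) = 0.438185,  e^(−rT) = 0.945784
E₀ = V₀·N(d₁) − D·e^(−rT)·N(d₂)
   = 378.6404·0.749037 − 323.4352·0.945784·0.438185 = 149.575064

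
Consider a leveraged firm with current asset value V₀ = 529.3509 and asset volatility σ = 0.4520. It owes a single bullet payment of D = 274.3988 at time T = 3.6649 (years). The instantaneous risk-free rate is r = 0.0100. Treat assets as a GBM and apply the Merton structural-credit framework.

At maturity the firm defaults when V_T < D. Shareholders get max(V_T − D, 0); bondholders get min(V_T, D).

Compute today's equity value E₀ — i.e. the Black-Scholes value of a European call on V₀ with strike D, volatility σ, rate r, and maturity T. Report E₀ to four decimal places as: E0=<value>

E0=301.5559

d₁ = [ln(V₀/D) + (r + σ²/2)T] / (σ√T)
   = [ln(529.3509/274.3988) + (0.0100 + 0.5·0.4520²)·3.6649] / (0.4520·√3.6649)
   = [0.657069 + 0.411026] / 0.865306 = 1.234356
d₂ = d₁ − σ√T = 1.234356 − 0.865306 = 0.369050
N(d₁) = 0.891465,  N(d₂) = 0.643955,  e^(−rT) = 0.964014
E₀ = V₀·N(d₁) − D·e^(−rT)·N(d₂)
   = 529.3509·0.891465 − 274.3988·0.964014·0.643955 = 301.555930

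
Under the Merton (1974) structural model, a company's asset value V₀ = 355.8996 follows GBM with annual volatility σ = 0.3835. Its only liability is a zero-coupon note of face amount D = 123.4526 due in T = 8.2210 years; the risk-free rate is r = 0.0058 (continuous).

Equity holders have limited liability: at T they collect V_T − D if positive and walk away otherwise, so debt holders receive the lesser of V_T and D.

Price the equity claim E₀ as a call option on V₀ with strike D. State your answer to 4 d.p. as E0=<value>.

E0=255.0347

d₁ = [ln(V₀/D) + (r + σ²/2)T] / (σ√T)
   = [ln(355.8996/123.4526) + (0.0058 + 0.5·0.3835²)·8.2210] / (0.3835·√8.2210)
   = [1.058791 + 0.652222] / 1.099582 = 1.556058
d₂ = d₁ − σ√T = 1.556058 − 1.099582 = 0.456476
N(d₁) = 0.940153,  N(d₂) = 0.675976,  e^(−rT) = 0.953437
E₀ = V₀·N(d₁) − D·e^(−rT)·N(d₂)
   = 355.8996·0.940153 − 123.4526·0.953437·0.675976 = 255.034738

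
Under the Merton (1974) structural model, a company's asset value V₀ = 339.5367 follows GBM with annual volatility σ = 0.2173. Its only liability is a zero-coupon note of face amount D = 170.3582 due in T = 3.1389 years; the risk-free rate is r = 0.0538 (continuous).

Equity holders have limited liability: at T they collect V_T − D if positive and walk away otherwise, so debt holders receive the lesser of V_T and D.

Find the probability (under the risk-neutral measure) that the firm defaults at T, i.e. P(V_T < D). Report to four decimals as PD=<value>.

PD=0.0208

d₁ = [ln(V₀/D) + (r + σ²/2)T] / (σ√T)
   = [ln(339.5367/170.3582) + (0.0538 + 0.5·0.2173²)·3.1389] / (0.2173·√3.1389)
   = [0.689679 + 0.242981] / 0.384989 = 2.422562
d₂ = d₁ − σ√T = 2.422562 − 0.384989 = 2.037573
risk-neutral PD = N(−d₂) = N(-2.037573) = 0.020796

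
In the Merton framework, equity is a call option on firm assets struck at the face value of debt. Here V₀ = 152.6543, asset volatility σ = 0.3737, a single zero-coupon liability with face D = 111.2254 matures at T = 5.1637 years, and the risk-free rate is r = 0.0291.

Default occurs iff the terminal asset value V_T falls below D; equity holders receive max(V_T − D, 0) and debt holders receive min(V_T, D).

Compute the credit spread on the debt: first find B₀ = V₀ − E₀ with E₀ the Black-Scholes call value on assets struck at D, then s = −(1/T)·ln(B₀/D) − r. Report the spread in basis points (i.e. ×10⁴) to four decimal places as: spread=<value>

d₁ = [ln(V₀/D) + (r + σ²/2)T] / (σ√T)
   = [ln(152.6543/111.2254) + (0.0291 + 0.5·0.3737²)·5.1637] / (0.3737·√5.1637)
   = [0.316617 + 0.510823] / 0.849188 = 0.974391
d₂ = d₁ − σ√T = 0.974391 − 0.849188 = 0.125203
N(d₁) = 0.835069,  N(d₂) = 0.549819,  e^(−rT) = 0.860481
E₀ = V₀·N(d₁) − D·e^(−rT)·N(d₂)
   = 152.6543·0.835069 − 111.2254·0.860481·0.549819 = 74.855142
B₀ = V₀ − E₀ = 152.6543 − 74.855142 = 77.799158
spread = −(1/T)·ln(B₀/D) − r = −(1/5.1637)·ln(77.799158/111.2254) − 0.0291 = 0.04011939
in basis points: 0.04011939 × 10⁴ = 401.1939 bp

spread=401.1939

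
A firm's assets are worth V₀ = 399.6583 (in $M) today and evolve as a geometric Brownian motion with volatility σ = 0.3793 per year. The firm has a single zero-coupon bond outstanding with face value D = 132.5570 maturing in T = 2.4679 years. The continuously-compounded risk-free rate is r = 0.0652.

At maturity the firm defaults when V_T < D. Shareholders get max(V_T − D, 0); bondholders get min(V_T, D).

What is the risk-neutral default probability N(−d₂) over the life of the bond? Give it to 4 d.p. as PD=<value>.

PD=0.0341

d₁ = [ln(V₀/D) + (r + σ²/2)T] / (σ√T)
   = [ln(399.6583/132.5570) + (0.0652 + 0.5·0.3793²)·2.4679] / (0.3793·√2.4679)
   = [1.103597 + 0.338434] / 0.595863 = 2.420070
d₂ = d₁ − σ√T = 2.420070 − 0.595863 = 1.824207
risk-neutral PD = N(−d₂) = N(-1.824207) = 0.034060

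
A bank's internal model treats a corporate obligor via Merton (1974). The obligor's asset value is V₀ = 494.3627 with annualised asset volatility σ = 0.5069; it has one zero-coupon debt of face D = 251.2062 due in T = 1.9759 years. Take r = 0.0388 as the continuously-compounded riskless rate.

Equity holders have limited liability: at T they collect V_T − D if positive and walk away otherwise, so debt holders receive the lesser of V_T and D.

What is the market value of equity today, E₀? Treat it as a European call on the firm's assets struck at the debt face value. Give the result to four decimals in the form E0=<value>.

d₁ = [ln(V₀/D) + (r + σ²/2)T] / (σ√T)
   = [ln(494.3627/251.2062) + (0.0388 + 0.5·0.5069²)·1.9759] / (0.5069·√1.9759)
   = [0.676995 + 0.330516] / 0.712533 = 1.413987
d₂ = d₁ − σ√T = 1.413987 − 0.712533 = 0.701454
N(d₁) = 0.921317,  N(d₂) = 0.758490,  e^(−rT) = 0.926200
E₀ = V₀·N(d₁) − D·e^(−rT)·N(d₂)
   = 494.3627·0.921317 − 251.2062·0.926200·0.758490 = 278.989012

E0=278.9890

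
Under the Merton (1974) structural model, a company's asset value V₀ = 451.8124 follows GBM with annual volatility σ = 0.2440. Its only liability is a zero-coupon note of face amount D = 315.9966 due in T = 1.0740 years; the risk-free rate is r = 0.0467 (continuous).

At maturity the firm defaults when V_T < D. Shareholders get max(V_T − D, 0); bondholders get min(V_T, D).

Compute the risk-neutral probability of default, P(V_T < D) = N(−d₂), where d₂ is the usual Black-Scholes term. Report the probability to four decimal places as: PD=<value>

d₁ = [ln(V₀/D) + (r + σ²/2)T] / (σ√T)
   = [ln(451.8124/315.9966) + (0.0467 + 0.5·0.2440²)·1.0740] / (0.2440·√1.0740)
   = [0.357536 + 0.082127] / 0.252867 = 1.738710
d₂ = d₁ − σ√T = 1.738710 − 0.252867 = 1.485843
risk-neutral PD = N(−d₂) = N(-1.485843) = 0.068660

PD=0.0687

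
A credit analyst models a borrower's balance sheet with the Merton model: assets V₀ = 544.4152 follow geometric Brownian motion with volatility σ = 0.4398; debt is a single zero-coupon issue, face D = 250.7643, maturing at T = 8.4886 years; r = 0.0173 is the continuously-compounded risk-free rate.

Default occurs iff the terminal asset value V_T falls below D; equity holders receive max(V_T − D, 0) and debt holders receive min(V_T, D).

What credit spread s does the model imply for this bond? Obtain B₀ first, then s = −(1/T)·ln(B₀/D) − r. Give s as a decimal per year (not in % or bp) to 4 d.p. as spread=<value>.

spread=0.0339

d₁ = [ln(V₀/D) + (r + σ²/2)T] / (σ√T)
   = [ln(544.4152/250.7643) + (0.0173 + 0.5·0.4398²)·8.4886] / (0.4398·√8.4886)
   = [0.775199 + 0.967802] / 1.281366 = 1.360268
d₂ = d₁ − σ√T = 1.360268 − 1.281366 = 0.078902
N(d₁) = 0.913127,  N(d₂) = 0.531445,  e^(−rT) = 0.863421
E₀ = V₀·N(d₁) − D·e^(−rT)·N(d₂)
   = 544.4152·0.913127 − 250.7643·0.863421·0.531445 = 382.054622
B₀ = V₀ − E₀ = 544.4152 − 382.054622 = 162.360578
spread = −(1/T)·ln(B₀/D) − r = −(1/8.4886)·ln(162.360578/250.7643) − 0.0173 = 0.03390913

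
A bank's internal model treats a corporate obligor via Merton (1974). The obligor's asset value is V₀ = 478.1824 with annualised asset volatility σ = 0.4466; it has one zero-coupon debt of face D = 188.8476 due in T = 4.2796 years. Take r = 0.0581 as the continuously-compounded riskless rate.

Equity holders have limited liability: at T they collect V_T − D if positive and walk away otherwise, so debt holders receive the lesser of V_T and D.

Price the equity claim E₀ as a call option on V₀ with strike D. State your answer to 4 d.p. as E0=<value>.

E0=341.8547

d₁ = [ln(V₀/D) + (r + σ²/2)T] / (σ√T)
   = [ln(478.1824/188.8476) + (0.0581 + 0.5·0.4466²)·4.2796] / (0.4466·√4.2796)
   = [0.929052 + 0.675431] / 0.923890 = 1.736660
d₂ = d₁ − σ√T = 1.736660 − 0.923890 = 0.812770
N(d₁) = 0.958776,  N(d₂) = 0.791825,  e^(−rT) = 0.779857
E₀ = V₀·N(d₁) − D·e^(−rT)·N(d₂)
   = 478.1824·0.958776 − 188.8476·0.779857·0.791825 = 341.854672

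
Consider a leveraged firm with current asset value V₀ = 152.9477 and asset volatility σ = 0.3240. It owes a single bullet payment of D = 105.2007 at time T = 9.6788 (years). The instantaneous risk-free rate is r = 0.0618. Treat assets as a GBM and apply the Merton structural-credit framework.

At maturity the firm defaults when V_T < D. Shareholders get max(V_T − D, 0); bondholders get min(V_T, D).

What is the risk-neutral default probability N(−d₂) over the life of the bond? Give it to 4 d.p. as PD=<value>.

d₁ = [ln(V₀/D) + (r + σ²/2)T] / (σ√T)
   = [ln(152.9477/105.2007) + (0.0618 + 0.5·0.3240²)·9.6788] / (0.3240·√9.6788)
   = [0.374226 + 1.106171] / 1.007989 = 1.468664
d₂ = d₁ − σ√T = 1.468664 − 1.007989 = 0.460675
risk-neutral PD = N(−d₂) = N(-0.460675) = 0.322516

PD=0.3225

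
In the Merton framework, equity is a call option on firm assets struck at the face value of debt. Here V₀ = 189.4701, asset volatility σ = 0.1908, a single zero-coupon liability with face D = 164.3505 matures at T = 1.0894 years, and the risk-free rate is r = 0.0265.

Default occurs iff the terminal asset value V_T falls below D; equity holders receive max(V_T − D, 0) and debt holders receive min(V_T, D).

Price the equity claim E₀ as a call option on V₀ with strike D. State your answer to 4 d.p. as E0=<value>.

d₁ = [ln(V₀/D) + (r + σ²/2)T] / (σ√T)
   = [ln(189.4701/164.3505) + (0.0265 + 0.5·0.1908²)·1.0894] / (0.1908·√1.0894)
   = [0.142230 + 0.048699] / 0.199146 = 0.958736
d₂ = d₁ − σ√T = 0.958736 − 0.199146 = 0.759590
N(d₁) = 0.831154,  N(d₂) = 0.776250,  e^(−rT) = 0.971544
E₀ = V₀·N(d₁) − D·e^(−rT)·N(d₂)
   = 189.4701·0.831154 − 164.3505·0.971544·0.776250 = 33.532145

E0=33.5321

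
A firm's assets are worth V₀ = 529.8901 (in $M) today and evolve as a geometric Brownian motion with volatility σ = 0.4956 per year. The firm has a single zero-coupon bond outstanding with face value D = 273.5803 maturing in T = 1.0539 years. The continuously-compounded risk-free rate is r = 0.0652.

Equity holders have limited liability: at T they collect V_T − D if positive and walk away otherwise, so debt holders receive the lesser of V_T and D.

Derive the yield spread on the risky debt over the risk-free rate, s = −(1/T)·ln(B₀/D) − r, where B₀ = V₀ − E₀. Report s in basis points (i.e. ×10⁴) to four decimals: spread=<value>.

spread=233.7383

d₁ = [ln(V₀/D) + (r + σ²/2)T] / (σ√T)
   = [ln(529.8901/273.5803) + (0.0652 + 0.5·0.4956²)·1.0539] / (0.4956·√1.0539)
   = [0.661074 + 0.198143] / 0.508781 = 1.688777
d₂ = d₁ − σ√T = 1.688777 − 0.508781 = 1.179996
N(d₁) = 0.954369,  N(d₂) = 0.880999,  e^(−rT) = 0.933593
E₀ = V₀·N(d₁) − D·e^(−rT)·N(d₂)
   = 529.8901·0.954369 − 273.5803·0.933593·0.880999 = 280.692236
B₀ = V₀ − E₀ = 529.8901 − 280.692236 = 249.197864
spread = −(1/T)·ln(B₀/D) − r = −(1/1.0539)·ln(249.197864/273.5803) − 0.0652 = 0.02337383
in basis points: 0.02337383 × 10⁴ = 233.7383 bp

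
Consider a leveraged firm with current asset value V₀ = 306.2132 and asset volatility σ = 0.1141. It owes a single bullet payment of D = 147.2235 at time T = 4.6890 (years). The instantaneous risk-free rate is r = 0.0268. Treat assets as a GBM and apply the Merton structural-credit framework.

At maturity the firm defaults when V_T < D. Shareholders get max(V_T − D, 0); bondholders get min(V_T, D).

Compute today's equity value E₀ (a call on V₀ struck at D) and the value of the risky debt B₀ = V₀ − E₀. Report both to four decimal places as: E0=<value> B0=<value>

E0=176.3785 B0=129.8347

d₁ = [ln(V₀/D) + (r + σ²/2)T] / (σ√T)
   = [ln(306.2132/147.2235) + (0.0268 + 0.5·0.1141²)·4.6890] / (0.1141·√4.6890)
   = [0.732330 + 0.156188] / 0.247073 = 3.596170
d₂ = d₁ − σ√T = 3.596170 − 0.247073 = 3.349097
N(d₁) = 0.999839,  N(d₂) = 0.999595,  e^(−rT) = 0.881910
E₀ = V₀·N(d₁) − D·e^(−rT)·N(d₂)
   = 306.2132·0.999839 − 147.2235·0.881910·0.999595 = 176.378504
B₀ = V₀ − E₀ = 306.2132 − 176.378504 = 129.834696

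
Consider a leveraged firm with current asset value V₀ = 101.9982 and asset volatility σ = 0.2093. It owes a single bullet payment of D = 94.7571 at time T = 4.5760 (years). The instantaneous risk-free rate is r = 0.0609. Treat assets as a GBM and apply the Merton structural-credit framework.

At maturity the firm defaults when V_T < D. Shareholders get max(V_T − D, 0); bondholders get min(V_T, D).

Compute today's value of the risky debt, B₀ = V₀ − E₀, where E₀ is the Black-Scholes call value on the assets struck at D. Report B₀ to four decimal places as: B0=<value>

B0=67.0692

d₁ = [ln(V₀/D) + (r + σ²/2)T] / (σ√T)
   = [ln(101.9982/94.7571) + (0.0609 + 0.5·0.2093²)·4.5760] / (0.2093·√4.5760)
   = [0.073638 + 0.378908] / 0.447726 = 1.010766
d₂ = d₁ − σ√T = 1.010766 − 0.447726 = 0.563040
N(d₁) = 0.843936,  N(d₂) = 0.713296,  e^(−rT) = 0.756783
E₀ = V₀·N(d₁) − D·e^(−rT)·N(d₂)
   = 101.9982·0.843936 − 94.7571·0.756783·0.713296 = 34.929042
B₀ = V₀ − E₀ = 101.9982 − 34.929042 = 67.069158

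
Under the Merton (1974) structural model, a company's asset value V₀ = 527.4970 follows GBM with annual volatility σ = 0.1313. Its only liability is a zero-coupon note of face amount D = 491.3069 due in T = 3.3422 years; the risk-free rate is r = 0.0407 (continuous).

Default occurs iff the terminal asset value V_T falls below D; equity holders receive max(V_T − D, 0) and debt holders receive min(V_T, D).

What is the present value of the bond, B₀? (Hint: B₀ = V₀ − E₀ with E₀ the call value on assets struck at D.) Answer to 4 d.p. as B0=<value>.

B0=416.6062

d₁ = [ln(V₀/D) + (r + σ²/2)T] / (σ√T)
   = [ln(527.4970/491.3069) + (0.0407 + 0.5·0.1313²)·3.3422] / (0.1313·√3.3422)
   = [0.071074 + 0.164837] / 0.240039 = 0.982805
d₂ = d₁ − σ√T = 0.982805 − 0.240039 = 0.742766
N(d₁) = 0.837148,  N(d₂) = 0.771188,  e^(−rT) = 0.872819
E₀ = V₀·N(d₁) − D·e^(−rT)·N(d₂)
   = 527.4970·0.837148 − 491.3069·0.872819·0.771188 = 110.890788
B₀ = V₀ − E₀ = 527.4970 − 110.890788 = 416.606212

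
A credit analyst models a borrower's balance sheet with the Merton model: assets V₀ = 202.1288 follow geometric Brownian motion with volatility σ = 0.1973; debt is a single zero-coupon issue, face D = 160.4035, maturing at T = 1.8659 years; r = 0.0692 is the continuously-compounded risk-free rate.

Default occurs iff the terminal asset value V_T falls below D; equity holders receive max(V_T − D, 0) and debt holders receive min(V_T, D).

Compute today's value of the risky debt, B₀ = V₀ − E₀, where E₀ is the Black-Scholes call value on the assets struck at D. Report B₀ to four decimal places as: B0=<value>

B0=139.0721

d₁ = [ln(V₀/D) + (r + σ²/2)T] / (σ√T)
   = [ln(202.1288/160.4035) + (0.0692 + 0.5·0.1973²)·1.8659] / (0.1973·√1.8659)
   = [0.231213 + 0.165437] / 0.269508 = 1.471758
d₂ = d₁ − σ√T = 1.471758 − 0.269508 = 1.202250
N(d₁) = 0.929457,  N(d₂) = 0.885367,  e^(−rT) = 0.878868
E₀ = V₀·N(d₁) − D·e^(−rT)·N(d₂)
   = 202.1288·0.929457 − 160.4035·0.878868·0.885367 = 63.056722
B₀ = V₀ − E₀ = 202.1288 − 63.056722 = 139.072078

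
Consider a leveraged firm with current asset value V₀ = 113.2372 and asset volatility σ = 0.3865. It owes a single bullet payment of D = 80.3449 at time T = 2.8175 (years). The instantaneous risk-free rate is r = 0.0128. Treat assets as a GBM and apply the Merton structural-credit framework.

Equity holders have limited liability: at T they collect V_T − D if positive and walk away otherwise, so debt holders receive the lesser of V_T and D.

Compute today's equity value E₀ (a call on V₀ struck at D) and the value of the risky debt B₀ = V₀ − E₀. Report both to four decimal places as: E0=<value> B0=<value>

d₁ = [ln(V₀/D) + (r + σ²/2)T] / (σ√T)
   = [ln(113.2372/80.3449) + (0.0128 + 0.5·0.3865²)·2.8175] / (0.3865·√2.8175)
   = [0.343156 + 0.246506] / 0.648756 = 0.908912
d₂ = d₁ − σ√T = 0.908912 − 0.648756 = 0.260156
N(d₁) = 0.818302,  N(d₂) = 0.602628,  e^(−rT) = 0.964579
E₀ = V₀·N(d₁) − D·e^(−rT)·N(d₂)
   = 113.2372·0.818302 − 80.3449·0.964579·0.602628 = 45.959128
B₀ = V₀ − E₀ = 113.2372 − 45.959128 = 67.278072

E0=45.9591 B0=67.2781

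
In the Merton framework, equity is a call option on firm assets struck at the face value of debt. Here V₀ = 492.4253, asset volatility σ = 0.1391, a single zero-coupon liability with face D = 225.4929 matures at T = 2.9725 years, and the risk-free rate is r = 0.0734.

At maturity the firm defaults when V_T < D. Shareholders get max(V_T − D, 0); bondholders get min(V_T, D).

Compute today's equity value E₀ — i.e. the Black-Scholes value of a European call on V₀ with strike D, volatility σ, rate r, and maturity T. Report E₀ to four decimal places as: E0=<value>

E0=311.1339

d₁ = [ln(V₀/D) + (r + σ²/2)T] / (σ√T)
   = [ln(492.4253/225.4929) + (0.0734 + 0.5·0.1391²)·2.9725] / (0.1391·√2.9725)
   = [0.781054 + 0.246939] / 0.239821 = 4.286492
d₂ = d₁ − σ√T = 4.286492 − 0.239821 = 4.046670
N(d₁) = 0.999991,  N(d₂) = 0.999974,  e^(−rT) = 0.803980
E₀ = V₀·N(d₁) − D·e^(−rT)·N(d₂)
   = 492.4253·0.999991 − 225.4929·0.803980·0.999974 = 311.133870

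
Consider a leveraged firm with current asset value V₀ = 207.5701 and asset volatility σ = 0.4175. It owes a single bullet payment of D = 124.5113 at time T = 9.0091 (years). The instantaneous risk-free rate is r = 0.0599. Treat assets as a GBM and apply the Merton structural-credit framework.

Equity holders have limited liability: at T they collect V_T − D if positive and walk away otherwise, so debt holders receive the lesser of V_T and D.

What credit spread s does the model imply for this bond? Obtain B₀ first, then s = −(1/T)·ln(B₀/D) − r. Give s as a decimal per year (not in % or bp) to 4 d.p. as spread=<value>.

spread=0.0264

d₁ = [ln(V₀/D) + (r + σ²/2)T] / (σ√T)
   = [ln(207.5701/124.5113) + (0.0599 + 0.5·0.4175²)·9.0091] / (0.4175·√9.0091)
   = [0.511073 + 1.324816] / 1.253133 = 1.465039
d₂ = d₁ − σ√T = 1.465039 − 1.253133 = 0.211906
N(d₁) = 0.928545,  N(d₂) = 0.583910,  e^(−rT) = 0.582955
E₀ = V₀·N(d₁) − D·e^(−rT)·N(d₂)
   = 207.5701·0.928545 − 124.5113·0.582955·0.583910 = 150.355350
B₀ = V₀ − E₀ = 207.5701 − 150.355350 = 57.214750
spread = −(1/T)·ln(B₀/D) − r = −(1/9.0091)·ln(57.214750/124.5113) − 0.0599 = 0.02641103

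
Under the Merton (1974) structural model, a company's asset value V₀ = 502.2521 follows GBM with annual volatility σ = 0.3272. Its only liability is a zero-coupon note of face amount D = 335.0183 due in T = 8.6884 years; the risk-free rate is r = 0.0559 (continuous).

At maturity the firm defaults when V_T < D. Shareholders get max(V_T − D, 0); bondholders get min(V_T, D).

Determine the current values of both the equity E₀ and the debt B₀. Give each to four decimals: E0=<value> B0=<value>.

d₁ = [ln(V₀/D) + (r + σ²/2)T] / (σ√T)
   = [ln(502.2521/335.0183) + (0.0559 + 0.5·0.3272²)·8.6884] / (0.3272·√8.6884)
   = [0.404917 + 0.950771] / 0.964458 = 1.405648
d₂ = d₁ − σ√T = 1.405648 − 0.964458 = 0.441190
N(d₁) = 0.920086,  N(d₂) = 0.670462,  e^(−rT) = 0.615278
E₀ = V₀·N(d₁) − D·e^(−rT)·N(d₂)
   = 502.2521·0.920086 − 335.0183·0.615278·0.670462 = 323.913023
B₀ = V₀ − E₀ = 502.2521 − 323.913023 = 178.339077

E0=323.9130 B0=178.3391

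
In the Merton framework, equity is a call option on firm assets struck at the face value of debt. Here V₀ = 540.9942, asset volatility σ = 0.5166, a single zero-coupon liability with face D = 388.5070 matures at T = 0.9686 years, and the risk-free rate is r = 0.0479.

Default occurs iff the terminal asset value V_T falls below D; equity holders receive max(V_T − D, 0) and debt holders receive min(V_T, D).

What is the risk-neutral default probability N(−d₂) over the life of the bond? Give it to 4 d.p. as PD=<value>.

d₁ = [ln(V₀/D) + (r + σ²/2)T] / (σ√T)
   = [ln(540.9942/388.5070) + (0.0479 + 0.5·0.5166²)·0.9686] / (0.5166·√0.9686)
   = [0.331097 + 0.175644] / 0.508425 = 0.996689
d₂ = d₁ − σ√T = 0.996689 − 0.508425 = 0.488264
risk-neutral PD = N(−d₂) = N(-0.488264) = 0.312681

PD=0.3127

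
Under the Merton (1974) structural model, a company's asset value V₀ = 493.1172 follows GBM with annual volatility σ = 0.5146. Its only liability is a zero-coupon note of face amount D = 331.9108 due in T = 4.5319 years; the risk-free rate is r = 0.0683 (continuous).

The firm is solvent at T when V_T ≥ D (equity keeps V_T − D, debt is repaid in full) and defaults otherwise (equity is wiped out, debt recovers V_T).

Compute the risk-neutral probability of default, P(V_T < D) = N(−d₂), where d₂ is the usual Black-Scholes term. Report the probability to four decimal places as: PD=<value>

d₁ = [ln(V₀/D) + (r + σ²/2)T] / (σ√T)
   = [ln(493.1172/331.9108) + (0.0683 + 0.5·0.5146²)·4.5319] / (0.5146·√4.5319)
   = [0.395881 + 0.909582] / 1.095494 = 1.191666
d₂ = d₁ − σ√T = 1.191666 − 1.095494 = 0.096172
risk-neutral PD = N(−d₂) = N(-0.096172) = 0.461692

PD=0.4617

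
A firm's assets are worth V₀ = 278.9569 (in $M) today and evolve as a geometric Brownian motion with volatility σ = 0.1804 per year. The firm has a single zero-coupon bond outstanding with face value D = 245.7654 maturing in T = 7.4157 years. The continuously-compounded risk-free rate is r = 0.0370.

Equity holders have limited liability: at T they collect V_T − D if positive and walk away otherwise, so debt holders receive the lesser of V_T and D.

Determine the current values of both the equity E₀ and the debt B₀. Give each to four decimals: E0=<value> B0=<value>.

E0=105.0276 B0=173.9293

d₁ = [ln(V₀/D) + (r + σ²/2)T] / (σ√T)
   = [ln(278.9569/245.7654) + (0.0370 + 0.5·0.1804²)·7.4157] / (0.1804·√7.4157)
   = [0.126680 + 0.395050] / 0.491261 = 1.062020
d₂ = d₁ − σ√T = 1.062020 − 0.491261 = 0.570759
N(d₁) = 0.855887,  N(d₂) = 0.715919,  e^(−rT) = 0.760043
E₀ = V₀·N(d₁) − D·e^(−rT)·N(d₂)
   = 278.9569·0.855887 − 245.7654·0.760043·0.715919 = 105.027566
B₀ = V₀ − E₀ = 278.9569 − 105.027566 = 173.929334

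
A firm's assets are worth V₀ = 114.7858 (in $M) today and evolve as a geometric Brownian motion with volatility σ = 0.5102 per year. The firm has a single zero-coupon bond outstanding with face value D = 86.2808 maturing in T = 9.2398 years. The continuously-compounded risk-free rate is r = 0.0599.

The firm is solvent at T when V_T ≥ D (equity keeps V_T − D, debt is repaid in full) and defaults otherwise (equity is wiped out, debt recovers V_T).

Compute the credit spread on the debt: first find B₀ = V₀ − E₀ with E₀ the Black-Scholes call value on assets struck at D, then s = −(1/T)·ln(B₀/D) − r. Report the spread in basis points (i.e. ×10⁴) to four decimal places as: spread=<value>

spread=508.9056

d₁ = [ln(V₀/D) + (r + σ²/2)T] / (σ√T)
   = [ln(114.7858/86.2808) + (0.0599 + 0.5·0.5102²)·9.2398] / (0.5102·√9.2398)
   = [0.285461 + 1.756043] / 1.550857 = 1.316371
d₂ = d₁ − σ√T = 1.316371 − 1.550857 = -0.234486
N(d₁) = 0.905975,  N(d₂) = 0.407304,  e^(−rT) = 0.574955
E₀ = V₀·N(d₁) − D·e^(−rT)·N(d₂)
   = 114.7858·0.905975 − 86.2808·0.574955·0.407304 = 83.787743
B₀ = V₀ − E₀ = 114.7858 − 83.787743 = 30.998057
spread = −(1/T)·ln(B₀/D) − r = −(1/9.2398)·ln(30.998057/86.2808) − 0.0599 = 0.05089056
in basis points: 0.05089056 × 10⁴ = 508.9056 bp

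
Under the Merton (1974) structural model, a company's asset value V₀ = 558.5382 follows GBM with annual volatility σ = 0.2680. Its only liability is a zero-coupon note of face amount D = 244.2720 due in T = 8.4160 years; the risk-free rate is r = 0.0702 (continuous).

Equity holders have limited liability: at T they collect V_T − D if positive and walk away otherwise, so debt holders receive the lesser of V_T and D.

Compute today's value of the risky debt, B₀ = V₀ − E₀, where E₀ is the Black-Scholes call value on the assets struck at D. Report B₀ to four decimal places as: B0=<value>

d₁ = [ln(V₀/D) + (r + σ²/2)T] / (σ√T)
   = [ln(558.5382/244.2720) + (0.0702 + 0.5·0.2680²)·8.4160] / (0.2680·√8.4160)
   = [0.827041 + 0.893039] / 0.777477 = 2.212385
d₂ = d₁ − σ√T = 2.212385 − 0.777477 = 1.434908
N(d₁) = 0.986530,  N(d₂) = 0.924343,  e^(−rT) = 0.553882
E₀ = V₀·N(d₁) − D·e^(−rT)·N(d₂)
   = 558.5382·0.986530 − 244.2720·0.553882·0.924343 = 425.952942
B₀ = V₀ − E₀ = 558.5382 − 425.952942 = 132.585258

B0=132.5853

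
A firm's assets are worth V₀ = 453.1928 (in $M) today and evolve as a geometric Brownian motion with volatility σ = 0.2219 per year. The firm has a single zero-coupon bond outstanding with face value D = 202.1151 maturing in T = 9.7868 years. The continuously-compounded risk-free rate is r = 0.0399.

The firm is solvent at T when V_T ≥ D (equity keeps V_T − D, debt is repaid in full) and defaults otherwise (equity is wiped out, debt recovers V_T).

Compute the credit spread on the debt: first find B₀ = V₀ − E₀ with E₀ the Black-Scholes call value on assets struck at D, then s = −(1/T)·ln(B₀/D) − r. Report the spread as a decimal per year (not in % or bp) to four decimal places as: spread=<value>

spread=0.0021

d₁ = [ln(V₀/D) + (r + σ²/2)T] / (σ√T)
   = [ln(453.1928/202.1151) + (0.0399 + 0.5·0.2219²)·9.7868] / (0.2219·√9.7868)
   = [0.807480 + 0.631442] / 0.694189 = 2.072812
d₂ = d₁ − σ√T = 2.072812 − 0.694189 = 1.378623
N(d₁) = 0.980905,  N(d₂) = 0.915994,  e^(−rT) = 0.676723
E₀ = V₀·N(d₁) − D·e^(−rT)·N(d₂)
   = 453.1928·0.980905 − 202.1151·0.676723·0.915994 = 319.253136
B₀ = V₀ − E₀ = 453.1928 − 319.253136 = 133.939664
spread = −(1/T)·ln(B₀/D) − r = −(1/9.7868)·ln(133.939664/202.1151) − 0.0399 = 0.00214111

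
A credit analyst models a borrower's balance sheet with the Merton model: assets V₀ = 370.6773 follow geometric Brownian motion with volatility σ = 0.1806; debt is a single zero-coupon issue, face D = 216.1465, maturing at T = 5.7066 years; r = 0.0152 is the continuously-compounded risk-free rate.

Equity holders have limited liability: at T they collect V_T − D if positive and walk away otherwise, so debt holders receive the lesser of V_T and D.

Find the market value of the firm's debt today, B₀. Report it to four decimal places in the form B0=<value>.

d₁ = [ln(V₀/D) + (r + σ²/2)T] / (σ√T)
   = [ln(370.6773/216.1465) + (0.0152 + 0.5·0.1806²)·5.7066] / (0.1806·√5.7066)
   = [0.539375 + 0.179805] / 0.431426 = 1.666983
d₂ = d₁ − σ√T = 1.666983 − 0.431426 = 1.235557
N(d₁) = 0.952241,  N(d₂) = 0.891688,  e^(−rT) = 0.916915
E₀ = V₀·N(d₁) − D·e^(−rT)·N(d₂)
   = 370.6773·0.952241 − 216.1465·0.916915·0.891688 = 176.252231
B₀ = V₀ − E₀ = 370.6773 − 176.252231 = 194.425069

B0=194.4251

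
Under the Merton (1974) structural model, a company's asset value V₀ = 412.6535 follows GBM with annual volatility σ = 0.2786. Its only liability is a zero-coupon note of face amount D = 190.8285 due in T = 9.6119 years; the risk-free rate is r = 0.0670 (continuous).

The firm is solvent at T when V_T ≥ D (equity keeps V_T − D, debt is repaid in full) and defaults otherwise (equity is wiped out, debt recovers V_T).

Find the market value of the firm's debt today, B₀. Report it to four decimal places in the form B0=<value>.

B0=96.7436

d₁ = [ln(V₀/D) + (r + σ²/2)T] / (σ√T)
   = [ln(412.6535/190.8285) + (0.0670 + 0.5·0.2786²)·9.6119] / (0.2786·√9.6119)
   = [0.771233 + 1.017025] / 0.863745 = 2.070354
d₂ = d₁ − σ√T = 2.070354 − 0.863745 = 1.206608
N(d₁) = 0.980790,  N(d₂) = 0.886209,  e^(−rT) = 0.525189
E₀ = V₀·N(d₁) − D·e^(−rT)·N(d₂)
   = 412.6535·0.980790 − 190.8285·0.525189·0.886209 = 315.909877
B₀ = V₀ − E₀ = 412.6535 − 315.909877 = 96.743623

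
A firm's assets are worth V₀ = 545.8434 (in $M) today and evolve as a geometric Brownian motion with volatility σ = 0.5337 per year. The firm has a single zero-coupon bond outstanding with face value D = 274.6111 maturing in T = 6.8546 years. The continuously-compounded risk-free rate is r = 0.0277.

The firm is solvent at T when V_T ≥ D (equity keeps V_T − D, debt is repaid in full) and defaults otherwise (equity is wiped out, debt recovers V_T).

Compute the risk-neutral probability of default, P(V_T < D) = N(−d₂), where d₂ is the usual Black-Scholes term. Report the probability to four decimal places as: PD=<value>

PD=0.5283

d₁ = [ln(V₀/D) + (r + σ²/2)T] / (σ√T)
   = [ln(545.8434/274.6111) + (0.0277 + 0.5·0.5337²)·6.8546] / (0.5337·√6.8546)
   = [0.686976 + 1.166090] / 1.397296 = 1.326180
d₂ = d₁ − σ√T = 1.326180 − 1.397296 = -0.071115
risk-neutral PD = N(−d₂) = N(0.071115) = 0.528347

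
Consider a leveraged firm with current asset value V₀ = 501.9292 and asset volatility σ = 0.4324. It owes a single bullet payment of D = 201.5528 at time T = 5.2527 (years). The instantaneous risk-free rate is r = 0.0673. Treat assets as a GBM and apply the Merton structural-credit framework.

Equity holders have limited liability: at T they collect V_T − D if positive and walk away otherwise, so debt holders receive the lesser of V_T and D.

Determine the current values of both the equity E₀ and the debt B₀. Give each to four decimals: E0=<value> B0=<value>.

d₁ = [ln(V₀/D) + (r + σ²/2)T] / (σ√T)
   = [ln(501.9292/201.5528) + (0.0673 + 0.5·0.4324²)·5.2527] / (0.4324·√5.2527)
   = [0.912408 + 0.844555] / 0.991008 = 1.772905
d₂ = d₁ − σ√T = 1.772905 − 0.991008 = 0.781898
N(d₁) = 0.961878,  N(d₂) = 0.782863,  e^(−rT) = 0.702221
E₀ = V₀·N(d₁) − D·e^(−rT)·N(d₂)
   = 501.9292·0.961878 − 201.5528·0.702221·0.782863 = 371.992351
B₀ = V₀ − E₀ = 501.9292 − 371.992351 = 129.936849

E0=371.9924 B0=129.9368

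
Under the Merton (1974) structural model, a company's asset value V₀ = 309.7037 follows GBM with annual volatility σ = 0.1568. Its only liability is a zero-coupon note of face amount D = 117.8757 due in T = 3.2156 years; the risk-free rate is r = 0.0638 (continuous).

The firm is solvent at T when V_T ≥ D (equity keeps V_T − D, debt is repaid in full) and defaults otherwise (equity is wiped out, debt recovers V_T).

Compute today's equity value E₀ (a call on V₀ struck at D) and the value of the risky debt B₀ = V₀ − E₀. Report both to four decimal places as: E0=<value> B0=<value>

E0=213.6917 B0=96.0120

d₁ = [ln(V₀/D) + (r + σ²/2)T] / (σ√T)
   = [ln(309.7037/117.8757) + (0.0638 + 0.5·0.1568²)·3.2156] / (0.1568·√3.2156)
   = [0.965985 + 0.244685] / 0.281175 = 4.305750
d₂ = d₁ − σ√T = 4.305750 − 0.281175 = 4.024575
N(d₁) = 0.999992,  N(d₂) = 0.999971,  e^(−rT) = 0.814521
E₀ = V₀·N(d₁) − D·e^(−rT)·N(d₂)
   = 309.7037·0.999992 − 117.8757·0.814521·0.999971 = 213.691650
B₀ = V₀ − E₀ = 309.7037 − 213.691650 = 96.012050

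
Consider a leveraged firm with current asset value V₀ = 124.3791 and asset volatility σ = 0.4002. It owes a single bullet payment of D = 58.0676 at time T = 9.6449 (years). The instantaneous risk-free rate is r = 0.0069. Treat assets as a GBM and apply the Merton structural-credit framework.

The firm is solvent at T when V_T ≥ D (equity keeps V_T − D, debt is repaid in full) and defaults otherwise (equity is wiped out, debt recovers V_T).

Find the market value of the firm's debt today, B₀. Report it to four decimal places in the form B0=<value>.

d₁ = [ln(V₀/D) + (r + σ²/2)T] / (σ√T)
   = [ln(124.3791/58.0676) + (0.0069 + 0.5·0.4002²)·9.6449] / (0.4002·√9.6449)
   = [0.761726 + 0.838914] / 1.242871 = 1.287857
d₂ = d₁ − σ√T = 1.287857 − 1.242871 = 0.044986
N(d₁) = 0.901102,  N(d₂) = 0.517941,  e^(−rT) = 0.935616
E₀ = V₀·N(d₁) − D·e^(−rT)·N(d₂)
   = 124.3791·0.901102 − 58.0676·0.935616·0.517941 = 83.939064
B₀ = V₀ − E₀ = 124.3791 − 83.939064 = 40.440036

B0=40.4400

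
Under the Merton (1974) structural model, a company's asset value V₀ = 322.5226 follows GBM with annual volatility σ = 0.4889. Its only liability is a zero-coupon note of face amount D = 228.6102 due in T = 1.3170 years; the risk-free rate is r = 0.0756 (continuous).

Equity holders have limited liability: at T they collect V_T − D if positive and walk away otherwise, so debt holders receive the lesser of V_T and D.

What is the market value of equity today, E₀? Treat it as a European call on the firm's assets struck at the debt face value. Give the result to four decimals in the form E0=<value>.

E0=132.8803

d₁ = [ln(V₀/D) + (r + σ²/2)T] / (σ√T)
   = [ln(322.5226/228.6102) + (0.0756 + 0.5·0.4889²)·1.3170] / (0.4889·√1.3170)
   = [0.344155 + 0.256962] / 0.561065 = 1.071386
d₂ = d₁ − σ√T = 1.071386 − 0.561065 = 0.510321
N(d₁) = 0.858002,  N(d₂) = 0.695087,  e^(−rT) = 0.905231
E₀ = V₀·N(d₁) − D·e^(−rT)·N(d₂)
   = 322.5226·0.858002 − 228.6102·0.905231·0.695087 = 132.880293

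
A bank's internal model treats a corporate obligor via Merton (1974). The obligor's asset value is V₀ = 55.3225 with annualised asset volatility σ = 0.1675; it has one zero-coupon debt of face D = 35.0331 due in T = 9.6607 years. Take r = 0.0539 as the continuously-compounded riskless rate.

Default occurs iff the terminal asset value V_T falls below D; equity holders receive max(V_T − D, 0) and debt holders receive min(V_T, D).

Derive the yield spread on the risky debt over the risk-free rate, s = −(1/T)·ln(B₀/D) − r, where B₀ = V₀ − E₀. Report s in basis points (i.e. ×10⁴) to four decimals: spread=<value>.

d₁ = [ln(V₀/D) + (r + σ²/2)T] / (σ√T)
   = [ln(55.3225/35.0331) + (0.0539 + 0.5·0.1675²)·9.6607] / (0.1675·√9.6607)
   = [0.456886 + 0.656233] / 0.520618 = 2.138074
d₂ = d₁ − σ√T = 2.138074 − 0.520618 = 1.617456
N(d₁) = 0.983745,  N(d₂) = 0.947110,  e^(−rT) = 0.594098
E₀ = V₀·N(d₁) − D·e^(−rT)·N(d₂)
   = 55.3225·0.983745 − 35.0331·0.594098·0.947110 = 34.710935
B₀ = V₀ − E₀ = 55.3225 − 34.710935 = 20.611565
spread = −(1/T)·ln(B₀/D) − r = −(1/9.6607)·ln(20.611565/35.0331) − 0.0539 = 0.00100710
in basis points: 0.00100710 × 10⁴ = 10.0710 bp

spread=10.0710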